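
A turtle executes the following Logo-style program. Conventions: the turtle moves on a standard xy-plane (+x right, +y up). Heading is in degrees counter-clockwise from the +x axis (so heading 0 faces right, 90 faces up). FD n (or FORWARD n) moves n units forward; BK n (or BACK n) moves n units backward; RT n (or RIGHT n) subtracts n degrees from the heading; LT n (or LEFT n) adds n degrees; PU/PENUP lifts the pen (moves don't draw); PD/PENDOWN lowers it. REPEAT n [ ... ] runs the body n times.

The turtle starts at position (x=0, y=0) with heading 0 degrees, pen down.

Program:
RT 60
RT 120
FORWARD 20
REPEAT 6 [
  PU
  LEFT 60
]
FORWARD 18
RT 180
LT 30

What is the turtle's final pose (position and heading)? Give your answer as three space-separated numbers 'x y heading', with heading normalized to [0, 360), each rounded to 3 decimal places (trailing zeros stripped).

Answer: -38 0 30

Derivation:
Executing turtle program step by step:
Start: pos=(0,0), heading=0, pen down
RT 60: heading 0 -> 300
RT 120: heading 300 -> 180
FD 20: (0,0) -> (-20,0) [heading=180, draw]
REPEAT 6 [
  -- iteration 1/6 --
  PU: pen up
  LT 60: heading 180 -> 240
  -- iteration 2/6 --
  PU: pen up
  LT 60: heading 240 -> 300
  -- iteration 3/6 --
  PU: pen up
  LT 60: heading 300 -> 0
  -- iteration 4/6 --
  PU: pen up
  LT 60: heading 0 -> 60
  -- iteration 5/6 --
  PU: pen up
  LT 60: heading 60 -> 120
  -- iteration 6/6 --
  PU: pen up
  LT 60: heading 120 -> 180
]
FD 18: (-20,0) -> (-38,0) [heading=180, move]
RT 180: heading 180 -> 0
LT 30: heading 0 -> 30
Final: pos=(-38,0), heading=30, 1 segment(s) drawn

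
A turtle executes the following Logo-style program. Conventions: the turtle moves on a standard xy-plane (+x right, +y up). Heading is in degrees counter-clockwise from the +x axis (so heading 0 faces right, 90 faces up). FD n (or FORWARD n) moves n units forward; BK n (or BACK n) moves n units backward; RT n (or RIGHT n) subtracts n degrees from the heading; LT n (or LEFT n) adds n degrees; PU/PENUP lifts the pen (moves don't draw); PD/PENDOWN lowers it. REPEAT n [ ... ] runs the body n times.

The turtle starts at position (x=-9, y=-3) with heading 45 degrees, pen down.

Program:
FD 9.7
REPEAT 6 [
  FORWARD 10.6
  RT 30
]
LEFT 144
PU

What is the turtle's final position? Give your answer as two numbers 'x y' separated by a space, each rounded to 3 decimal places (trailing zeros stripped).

Answer: 33.327 -16.619

Derivation:
Executing turtle program step by step:
Start: pos=(-9,-3), heading=45, pen down
FD 9.7: (-9,-3) -> (-2.141,3.859) [heading=45, draw]
REPEAT 6 [
  -- iteration 1/6 --
  FD 10.6: (-2.141,3.859) -> (5.354,11.354) [heading=45, draw]
  RT 30: heading 45 -> 15
  -- iteration 2/6 --
  FD 10.6: (5.354,11.354) -> (15.593,14.098) [heading=15, draw]
  RT 30: heading 15 -> 345
  -- iteration 3/6 --
  FD 10.6: (15.593,14.098) -> (25.832,11.354) [heading=345, draw]
  RT 30: heading 345 -> 315
  -- iteration 4/6 --
  FD 10.6: (25.832,11.354) -> (33.327,3.859) [heading=315, draw]
  RT 30: heading 315 -> 285
  -- iteration 5/6 --
  FD 10.6: (33.327,3.859) -> (36.071,-6.38) [heading=285, draw]
  RT 30: heading 285 -> 255
  -- iteration 6/6 --
  FD 10.6: (36.071,-6.38) -> (33.327,-16.619) [heading=255, draw]
  RT 30: heading 255 -> 225
]
LT 144: heading 225 -> 9
PU: pen up
Final: pos=(33.327,-16.619), heading=9, 7 segment(s) drawn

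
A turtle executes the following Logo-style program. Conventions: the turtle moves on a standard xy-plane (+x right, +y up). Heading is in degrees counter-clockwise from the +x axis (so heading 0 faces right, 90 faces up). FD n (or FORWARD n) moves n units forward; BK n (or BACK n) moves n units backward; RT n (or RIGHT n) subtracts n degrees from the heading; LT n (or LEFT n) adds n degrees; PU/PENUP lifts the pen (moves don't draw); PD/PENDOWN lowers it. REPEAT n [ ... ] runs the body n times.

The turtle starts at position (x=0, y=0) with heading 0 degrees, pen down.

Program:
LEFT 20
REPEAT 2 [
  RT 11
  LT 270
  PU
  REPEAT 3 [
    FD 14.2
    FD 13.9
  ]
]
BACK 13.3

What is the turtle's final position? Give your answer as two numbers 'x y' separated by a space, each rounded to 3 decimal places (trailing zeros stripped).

Answer: -57.769 -80.784

Derivation:
Executing turtle program step by step:
Start: pos=(0,0), heading=0, pen down
LT 20: heading 0 -> 20
REPEAT 2 [
  -- iteration 1/2 --
  RT 11: heading 20 -> 9
  LT 270: heading 9 -> 279
  PU: pen up
  REPEAT 3 [
    -- iteration 1/3 --
    FD 14.2: (0,0) -> (2.221,-14.025) [heading=279, move]
    FD 13.9: (2.221,-14.025) -> (4.396,-27.754) [heading=279, move]
    -- iteration 2/3 --
    FD 14.2: (4.396,-27.754) -> (6.617,-41.779) [heading=279, move]
    FD 13.9: (6.617,-41.779) -> (8.792,-55.508) [heading=279, move]
    -- iteration 3/3 --
    FD 14.2: (8.792,-55.508) -> (11.013,-69.533) [heading=279, move]
    FD 13.9: (11.013,-69.533) -> (13.187,-83.262) [heading=279, move]
  ]
  -- iteration 2/2 --
  RT 11: heading 279 -> 268
  LT 270: heading 268 -> 178
  PU: pen up
  REPEAT 3 [
    -- iteration 1/3 --
    FD 14.2: (13.187,-83.262) -> (-1.004,-82.767) [heading=178, move]
    FD 13.9: (-1.004,-82.767) -> (-14.895,-82.281) [heading=178, move]
    -- iteration 2/3 --
    FD 14.2: (-14.895,-82.281) -> (-29.087,-81.786) [heading=178, move]
    FD 13.9: (-29.087,-81.786) -> (-42.978,-81.301) [heading=178, move]
    -- iteration 3/3 --
    FD 14.2: (-42.978,-81.301) -> (-57.17,-80.805) [heading=178, move]
    FD 13.9: (-57.17,-80.805) -> (-71.061,-80.32) [heading=178, move]
  ]
]
BK 13.3: (-71.061,-80.32) -> (-57.769,-80.784) [heading=178, move]
Final: pos=(-57.769,-80.784), heading=178, 0 segment(s) drawn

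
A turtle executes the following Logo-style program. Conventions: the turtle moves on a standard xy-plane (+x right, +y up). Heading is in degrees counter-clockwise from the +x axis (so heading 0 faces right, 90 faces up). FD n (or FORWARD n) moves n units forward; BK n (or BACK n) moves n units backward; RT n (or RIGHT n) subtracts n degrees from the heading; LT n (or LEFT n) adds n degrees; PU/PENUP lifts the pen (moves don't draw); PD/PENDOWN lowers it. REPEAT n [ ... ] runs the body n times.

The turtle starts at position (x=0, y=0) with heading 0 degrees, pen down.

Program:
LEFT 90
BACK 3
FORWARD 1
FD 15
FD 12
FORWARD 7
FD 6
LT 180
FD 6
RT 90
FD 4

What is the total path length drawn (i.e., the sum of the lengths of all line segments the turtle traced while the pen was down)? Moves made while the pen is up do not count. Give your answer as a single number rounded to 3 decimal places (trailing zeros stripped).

Answer: 54

Derivation:
Executing turtle program step by step:
Start: pos=(0,0), heading=0, pen down
LT 90: heading 0 -> 90
BK 3: (0,0) -> (0,-3) [heading=90, draw]
FD 1: (0,-3) -> (0,-2) [heading=90, draw]
FD 15: (0,-2) -> (0,13) [heading=90, draw]
FD 12: (0,13) -> (0,25) [heading=90, draw]
FD 7: (0,25) -> (0,32) [heading=90, draw]
FD 6: (0,32) -> (0,38) [heading=90, draw]
LT 180: heading 90 -> 270
FD 6: (0,38) -> (0,32) [heading=270, draw]
RT 90: heading 270 -> 180
FD 4: (0,32) -> (-4,32) [heading=180, draw]
Final: pos=(-4,32), heading=180, 8 segment(s) drawn

Segment lengths:
  seg 1: (0,0) -> (0,-3), length = 3
  seg 2: (0,-3) -> (0,-2), length = 1
  seg 3: (0,-2) -> (0,13), length = 15
  seg 4: (0,13) -> (0,25), length = 12
  seg 5: (0,25) -> (0,32), length = 7
  seg 6: (0,32) -> (0,38), length = 6
  seg 7: (0,38) -> (0,32), length = 6
  seg 8: (0,32) -> (-4,32), length = 4
Total = 54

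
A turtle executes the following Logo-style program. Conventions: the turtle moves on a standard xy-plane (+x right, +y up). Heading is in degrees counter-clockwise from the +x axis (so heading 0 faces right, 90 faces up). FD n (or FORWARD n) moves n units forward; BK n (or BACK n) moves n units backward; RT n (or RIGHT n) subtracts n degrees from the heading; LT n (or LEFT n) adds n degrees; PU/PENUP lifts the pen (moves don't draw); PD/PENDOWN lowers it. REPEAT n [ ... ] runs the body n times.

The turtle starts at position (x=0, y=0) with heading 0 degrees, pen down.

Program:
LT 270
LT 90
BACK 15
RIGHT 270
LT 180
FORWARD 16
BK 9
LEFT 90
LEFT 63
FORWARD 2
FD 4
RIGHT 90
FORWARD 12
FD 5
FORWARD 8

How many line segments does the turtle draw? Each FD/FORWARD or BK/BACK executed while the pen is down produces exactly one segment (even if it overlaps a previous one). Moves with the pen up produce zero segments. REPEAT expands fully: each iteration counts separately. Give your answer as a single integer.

Executing turtle program step by step:
Start: pos=(0,0), heading=0, pen down
LT 270: heading 0 -> 270
LT 90: heading 270 -> 0
BK 15: (0,0) -> (-15,0) [heading=0, draw]
RT 270: heading 0 -> 90
LT 180: heading 90 -> 270
FD 16: (-15,0) -> (-15,-16) [heading=270, draw]
BK 9: (-15,-16) -> (-15,-7) [heading=270, draw]
LT 90: heading 270 -> 0
LT 63: heading 0 -> 63
FD 2: (-15,-7) -> (-14.092,-5.218) [heading=63, draw]
FD 4: (-14.092,-5.218) -> (-12.276,-1.654) [heading=63, draw]
RT 90: heading 63 -> 333
FD 12: (-12.276,-1.654) -> (-1.584,-7.102) [heading=333, draw]
FD 5: (-1.584,-7.102) -> (2.871,-9.372) [heading=333, draw]
FD 8: (2.871,-9.372) -> (9.999,-13.004) [heading=333, draw]
Final: pos=(9.999,-13.004), heading=333, 8 segment(s) drawn
Segments drawn: 8

Answer: 8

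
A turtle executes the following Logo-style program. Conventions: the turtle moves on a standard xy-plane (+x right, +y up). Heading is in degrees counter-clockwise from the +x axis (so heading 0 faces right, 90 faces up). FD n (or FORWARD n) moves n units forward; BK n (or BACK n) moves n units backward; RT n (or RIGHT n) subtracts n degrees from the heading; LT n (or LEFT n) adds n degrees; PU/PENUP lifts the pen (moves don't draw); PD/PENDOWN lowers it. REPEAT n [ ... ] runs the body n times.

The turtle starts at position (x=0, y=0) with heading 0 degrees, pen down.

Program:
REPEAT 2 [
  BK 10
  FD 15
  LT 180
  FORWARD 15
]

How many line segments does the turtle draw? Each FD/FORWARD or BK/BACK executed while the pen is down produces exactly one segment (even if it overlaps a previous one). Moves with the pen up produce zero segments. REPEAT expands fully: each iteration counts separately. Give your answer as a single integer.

Executing turtle program step by step:
Start: pos=(0,0), heading=0, pen down
REPEAT 2 [
  -- iteration 1/2 --
  BK 10: (0,0) -> (-10,0) [heading=0, draw]
  FD 15: (-10,0) -> (5,0) [heading=0, draw]
  LT 180: heading 0 -> 180
  FD 15: (5,0) -> (-10,0) [heading=180, draw]
  -- iteration 2/2 --
  BK 10: (-10,0) -> (0,0) [heading=180, draw]
  FD 15: (0,0) -> (-15,0) [heading=180, draw]
  LT 180: heading 180 -> 0
  FD 15: (-15,0) -> (0,0) [heading=0, draw]
]
Final: pos=(0,0), heading=0, 6 segment(s) drawn
Segments drawn: 6

Answer: 6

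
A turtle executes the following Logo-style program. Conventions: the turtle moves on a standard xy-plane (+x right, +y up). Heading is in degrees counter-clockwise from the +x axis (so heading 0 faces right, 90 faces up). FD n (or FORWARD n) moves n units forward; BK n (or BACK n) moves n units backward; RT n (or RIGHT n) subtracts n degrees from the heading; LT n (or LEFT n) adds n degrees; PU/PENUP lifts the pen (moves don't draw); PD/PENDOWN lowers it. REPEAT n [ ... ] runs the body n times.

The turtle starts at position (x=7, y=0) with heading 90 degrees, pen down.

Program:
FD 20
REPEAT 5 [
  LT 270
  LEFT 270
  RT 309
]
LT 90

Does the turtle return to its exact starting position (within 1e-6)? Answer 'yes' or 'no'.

Answer: no

Derivation:
Executing turtle program step by step:
Start: pos=(7,0), heading=90, pen down
FD 20: (7,0) -> (7,20) [heading=90, draw]
REPEAT 5 [
  -- iteration 1/5 --
  LT 270: heading 90 -> 0
  LT 270: heading 0 -> 270
  RT 309: heading 270 -> 321
  -- iteration 2/5 --
  LT 270: heading 321 -> 231
  LT 270: heading 231 -> 141
  RT 309: heading 141 -> 192
  -- iteration 3/5 --
  LT 270: heading 192 -> 102
  LT 270: heading 102 -> 12
  RT 309: heading 12 -> 63
  -- iteration 4/5 --
  LT 270: heading 63 -> 333
  LT 270: heading 333 -> 243
  RT 309: heading 243 -> 294
  -- iteration 5/5 --
  LT 270: heading 294 -> 204
  LT 270: heading 204 -> 114
  RT 309: heading 114 -> 165
]
LT 90: heading 165 -> 255
Final: pos=(7,20), heading=255, 1 segment(s) drawn

Start position: (7, 0)
Final position: (7, 20)
Distance = 20; >= 1e-6 -> NOT closed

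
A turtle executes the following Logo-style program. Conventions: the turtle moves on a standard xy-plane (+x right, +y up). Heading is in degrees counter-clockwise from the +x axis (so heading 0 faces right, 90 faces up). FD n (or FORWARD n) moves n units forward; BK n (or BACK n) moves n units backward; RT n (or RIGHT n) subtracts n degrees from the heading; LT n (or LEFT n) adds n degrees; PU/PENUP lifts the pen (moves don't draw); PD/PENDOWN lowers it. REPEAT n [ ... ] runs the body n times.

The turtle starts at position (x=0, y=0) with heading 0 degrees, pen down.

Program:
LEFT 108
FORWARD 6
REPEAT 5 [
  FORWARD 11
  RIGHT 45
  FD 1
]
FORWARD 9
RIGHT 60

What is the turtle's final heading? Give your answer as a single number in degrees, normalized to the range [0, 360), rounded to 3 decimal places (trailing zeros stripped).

Executing turtle program step by step:
Start: pos=(0,0), heading=0, pen down
LT 108: heading 0 -> 108
FD 6: (0,0) -> (-1.854,5.706) [heading=108, draw]
REPEAT 5 [
  -- iteration 1/5 --
  FD 11: (-1.854,5.706) -> (-5.253,16.168) [heading=108, draw]
  RT 45: heading 108 -> 63
  FD 1: (-5.253,16.168) -> (-4.799,17.059) [heading=63, draw]
  -- iteration 2/5 --
  FD 11: (-4.799,17.059) -> (0.195,26.86) [heading=63, draw]
  RT 45: heading 63 -> 18
  FD 1: (0.195,26.86) -> (1.146,27.169) [heading=18, draw]
  -- iteration 3/5 --
  FD 11: (1.146,27.169) -> (11.607,30.568) [heading=18, draw]
  RT 45: heading 18 -> 333
  FD 1: (11.607,30.568) -> (12.498,30.114) [heading=333, draw]
  -- iteration 4/5 --
  FD 11: (12.498,30.114) -> (22.299,25.12) [heading=333, draw]
  RT 45: heading 333 -> 288
  FD 1: (22.299,25.12) -> (22.608,24.169) [heading=288, draw]
  -- iteration 5/5 --
  FD 11: (22.608,24.169) -> (26.008,13.708) [heading=288, draw]
  RT 45: heading 288 -> 243
  FD 1: (26.008,13.708) -> (25.554,12.817) [heading=243, draw]
]
FD 9: (25.554,12.817) -> (21.468,4.798) [heading=243, draw]
RT 60: heading 243 -> 183
Final: pos=(21.468,4.798), heading=183, 12 segment(s) drawn

Answer: 183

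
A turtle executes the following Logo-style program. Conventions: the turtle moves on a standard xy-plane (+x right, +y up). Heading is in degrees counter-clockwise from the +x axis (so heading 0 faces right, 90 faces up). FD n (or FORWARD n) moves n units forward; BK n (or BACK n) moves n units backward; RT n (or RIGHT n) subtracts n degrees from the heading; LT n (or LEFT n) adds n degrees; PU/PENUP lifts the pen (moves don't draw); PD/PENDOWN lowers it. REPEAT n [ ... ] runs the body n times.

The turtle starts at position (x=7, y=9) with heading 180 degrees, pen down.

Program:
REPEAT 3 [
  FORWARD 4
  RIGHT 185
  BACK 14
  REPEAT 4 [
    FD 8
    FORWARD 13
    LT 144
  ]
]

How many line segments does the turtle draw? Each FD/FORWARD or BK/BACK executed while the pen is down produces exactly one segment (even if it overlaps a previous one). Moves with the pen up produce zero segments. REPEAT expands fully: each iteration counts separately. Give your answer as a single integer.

Executing turtle program step by step:
Start: pos=(7,9), heading=180, pen down
REPEAT 3 [
  -- iteration 1/3 --
  FD 4: (7,9) -> (3,9) [heading=180, draw]
  RT 185: heading 180 -> 355
  BK 14: (3,9) -> (-10.947,10.22) [heading=355, draw]
  REPEAT 4 [
    -- iteration 1/4 --
    FD 8: (-10.947,10.22) -> (-2.977,9.523) [heading=355, draw]
    FD 13: (-2.977,9.523) -> (9.973,8.39) [heading=355, draw]
    LT 144: heading 355 -> 139
    -- iteration 2/4 --
    FD 8: (9.973,8.39) -> (3.936,13.638) [heading=139, draw]
    FD 13: (3.936,13.638) -> (-5.876,22.167) [heading=139, draw]
    LT 144: heading 139 -> 283
    -- iteration 3/4 --
    FD 8: (-5.876,22.167) -> (-4.076,14.372) [heading=283, draw]
    FD 13: (-4.076,14.372) -> (-1.152,1.705) [heading=283, draw]
    LT 144: heading 283 -> 67
    -- iteration 4/4 --
    FD 8: (-1.152,1.705) -> (1.974,9.069) [heading=67, draw]
    FD 13: (1.974,9.069) -> (7.054,21.036) [heading=67, draw]
    LT 144: heading 67 -> 211
  ]
  -- iteration 2/3 --
  FD 4: (7.054,21.036) -> (3.625,18.976) [heading=211, draw]
  RT 185: heading 211 -> 26
  BK 14: (3.625,18.976) -> (-8.958,12.839) [heading=26, draw]
  REPEAT 4 [
    -- iteration 1/4 --
    FD 8: (-8.958,12.839) -> (-1.768,16.346) [heading=26, draw]
    FD 13: (-1.768,16.346) -> (9.917,22.044) [heading=26, draw]
    LT 144: heading 26 -> 170
    -- iteration 2/4 --
    FD 8: (9.917,22.044) -> (2.038,23.434) [heading=170, draw]
    FD 13: (2.038,23.434) -> (-10.764,25.691) [heading=170, draw]
    LT 144: heading 170 -> 314
    -- iteration 3/4 --
    FD 8: (-10.764,25.691) -> (-5.207,19.936) [heading=314, draw]
    FD 13: (-5.207,19.936) -> (3.824,10.585) [heading=314, draw]
    LT 144: heading 314 -> 98
    -- iteration 4/4 --
    FD 8: (3.824,10.585) -> (2.71,18.507) [heading=98, draw]
    FD 13: (2.71,18.507) -> (0.901,31.381) [heading=98, draw]
    LT 144: heading 98 -> 242
  ]
  -- iteration 3/3 --
  FD 4: (0.901,31.381) -> (-0.977,27.849) [heading=242, draw]
  RT 185: heading 242 -> 57
  BK 14: (-0.977,27.849) -> (-8.602,16.107) [heading=57, draw]
  REPEAT 4 [
    -- iteration 1/4 --
    FD 8: (-8.602,16.107) -> (-4.245,22.817) [heading=57, draw]
    FD 13: (-4.245,22.817) -> (2.835,33.719) [heading=57, draw]
    LT 144: heading 57 -> 201
    -- iteration 2/4 --
    FD 8: (2.835,33.719) -> (-4.633,30.852) [heading=201, draw]
    FD 13: (-4.633,30.852) -> (-16.77,26.194) [heading=201, draw]
    LT 144: heading 201 -> 345
    -- iteration 3/4 --
    FD 8: (-16.77,26.194) -> (-9.042,24.123) [heading=345, draw]
    FD 13: (-9.042,24.123) -> (3.515,20.759) [heading=345, draw]
    LT 144: heading 345 -> 129
    -- iteration 4/4 --
    FD 8: (3.515,20.759) -> (-1.52,26.976) [heading=129, draw]
    FD 13: (-1.52,26.976) -> (-9.701,37.079) [heading=129, draw]
    LT 144: heading 129 -> 273
  ]
]
Final: pos=(-9.701,37.079), heading=273, 30 segment(s) drawn
Segments drawn: 30

Answer: 30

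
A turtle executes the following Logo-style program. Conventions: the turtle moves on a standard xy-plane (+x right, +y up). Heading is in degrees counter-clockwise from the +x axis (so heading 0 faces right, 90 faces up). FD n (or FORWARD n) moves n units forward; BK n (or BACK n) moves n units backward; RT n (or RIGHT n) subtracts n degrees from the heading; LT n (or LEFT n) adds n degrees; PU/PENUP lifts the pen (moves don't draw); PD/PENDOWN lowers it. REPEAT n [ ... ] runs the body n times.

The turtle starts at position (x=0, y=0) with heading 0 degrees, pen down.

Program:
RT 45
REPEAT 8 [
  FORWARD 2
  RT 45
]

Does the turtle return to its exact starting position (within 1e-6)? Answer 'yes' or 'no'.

Executing turtle program step by step:
Start: pos=(0,0), heading=0, pen down
RT 45: heading 0 -> 315
REPEAT 8 [
  -- iteration 1/8 --
  FD 2: (0,0) -> (1.414,-1.414) [heading=315, draw]
  RT 45: heading 315 -> 270
  -- iteration 2/8 --
  FD 2: (1.414,-1.414) -> (1.414,-3.414) [heading=270, draw]
  RT 45: heading 270 -> 225
  -- iteration 3/8 --
  FD 2: (1.414,-3.414) -> (0,-4.828) [heading=225, draw]
  RT 45: heading 225 -> 180
  -- iteration 4/8 --
  FD 2: (0,-4.828) -> (-2,-4.828) [heading=180, draw]
  RT 45: heading 180 -> 135
  -- iteration 5/8 --
  FD 2: (-2,-4.828) -> (-3.414,-3.414) [heading=135, draw]
  RT 45: heading 135 -> 90
  -- iteration 6/8 --
  FD 2: (-3.414,-3.414) -> (-3.414,-1.414) [heading=90, draw]
  RT 45: heading 90 -> 45
  -- iteration 7/8 --
  FD 2: (-3.414,-1.414) -> (-2,0) [heading=45, draw]
  RT 45: heading 45 -> 0
  -- iteration 8/8 --
  FD 2: (-2,0) -> (0,0) [heading=0, draw]
  RT 45: heading 0 -> 315
]
Final: pos=(0,0), heading=315, 8 segment(s) drawn

Start position: (0, 0)
Final position: (0, 0)
Distance = 0; < 1e-6 -> CLOSED

Answer: yes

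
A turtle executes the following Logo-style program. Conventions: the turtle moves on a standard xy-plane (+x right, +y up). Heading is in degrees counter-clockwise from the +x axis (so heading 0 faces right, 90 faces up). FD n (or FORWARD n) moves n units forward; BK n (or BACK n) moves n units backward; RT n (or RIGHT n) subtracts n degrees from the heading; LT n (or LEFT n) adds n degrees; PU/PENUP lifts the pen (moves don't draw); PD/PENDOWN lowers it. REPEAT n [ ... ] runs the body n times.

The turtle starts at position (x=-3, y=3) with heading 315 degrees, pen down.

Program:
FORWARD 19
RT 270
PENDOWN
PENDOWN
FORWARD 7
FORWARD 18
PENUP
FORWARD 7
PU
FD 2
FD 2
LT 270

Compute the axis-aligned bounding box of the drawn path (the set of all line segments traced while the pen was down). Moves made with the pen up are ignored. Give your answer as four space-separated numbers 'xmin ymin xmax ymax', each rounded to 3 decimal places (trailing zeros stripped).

Answer: -3 -10.435 28.113 7.243

Derivation:
Executing turtle program step by step:
Start: pos=(-3,3), heading=315, pen down
FD 19: (-3,3) -> (10.435,-10.435) [heading=315, draw]
RT 270: heading 315 -> 45
PD: pen down
PD: pen down
FD 7: (10.435,-10.435) -> (15.385,-5.485) [heading=45, draw]
FD 18: (15.385,-5.485) -> (28.113,7.243) [heading=45, draw]
PU: pen up
FD 7: (28.113,7.243) -> (33.062,12.192) [heading=45, move]
PU: pen up
FD 2: (33.062,12.192) -> (34.477,13.607) [heading=45, move]
FD 2: (34.477,13.607) -> (35.891,15.021) [heading=45, move]
LT 270: heading 45 -> 315
Final: pos=(35.891,15.021), heading=315, 3 segment(s) drawn

Segment endpoints: x in {-3, 10.435, 15.385, 28.113}, y in {-10.435, -5.485, 3, 7.243}
xmin=-3, ymin=-10.435, xmax=28.113, ymax=7.243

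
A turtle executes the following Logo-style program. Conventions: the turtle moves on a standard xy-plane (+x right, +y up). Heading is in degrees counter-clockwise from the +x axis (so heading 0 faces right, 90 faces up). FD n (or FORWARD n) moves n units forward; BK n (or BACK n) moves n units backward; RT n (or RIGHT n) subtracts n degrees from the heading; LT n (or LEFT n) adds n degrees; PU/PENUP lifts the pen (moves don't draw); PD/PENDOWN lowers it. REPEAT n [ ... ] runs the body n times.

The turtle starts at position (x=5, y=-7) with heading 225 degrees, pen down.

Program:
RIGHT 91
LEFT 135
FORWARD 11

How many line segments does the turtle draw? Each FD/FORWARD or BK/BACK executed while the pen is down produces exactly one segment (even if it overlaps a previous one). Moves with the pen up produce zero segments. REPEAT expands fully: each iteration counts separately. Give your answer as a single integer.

Answer: 1

Derivation:
Executing turtle program step by step:
Start: pos=(5,-7), heading=225, pen down
RT 91: heading 225 -> 134
LT 135: heading 134 -> 269
FD 11: (5,-7) -> (4.808,-17.998) [heading=269, draw]
Final: pos=(4.808,-17.998), heading=269, 1 segment(s) drawn
Segments drawn: 1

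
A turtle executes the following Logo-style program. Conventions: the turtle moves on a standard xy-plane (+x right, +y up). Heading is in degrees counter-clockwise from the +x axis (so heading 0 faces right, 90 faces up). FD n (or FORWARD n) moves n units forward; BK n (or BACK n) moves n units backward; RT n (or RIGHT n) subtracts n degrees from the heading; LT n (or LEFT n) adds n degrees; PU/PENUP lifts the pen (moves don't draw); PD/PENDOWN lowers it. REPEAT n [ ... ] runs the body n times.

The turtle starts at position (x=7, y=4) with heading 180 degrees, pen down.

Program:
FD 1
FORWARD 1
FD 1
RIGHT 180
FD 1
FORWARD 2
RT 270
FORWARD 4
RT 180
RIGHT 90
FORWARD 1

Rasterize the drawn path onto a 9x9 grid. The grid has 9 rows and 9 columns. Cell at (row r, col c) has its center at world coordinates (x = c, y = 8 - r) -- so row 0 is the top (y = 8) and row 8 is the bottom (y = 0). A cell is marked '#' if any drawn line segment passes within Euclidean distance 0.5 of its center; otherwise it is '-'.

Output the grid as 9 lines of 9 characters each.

Answer: ------##-
-------#-
-------#-
-------#-
----####-
---------
---------
---------
---------

Derivation:
Segment 0: (7,4) -> (6,4)
Segment 1: (6,4) -> (5,4)
Segment 2: (5,4) -> (4,4)
Segment 3: (4,4) -> (5,4)
Segment 4: (5,4) -> (7,4)
Segment 5: (7,4) -> (7,8)
Segment 6: (7,8) -> (6,8)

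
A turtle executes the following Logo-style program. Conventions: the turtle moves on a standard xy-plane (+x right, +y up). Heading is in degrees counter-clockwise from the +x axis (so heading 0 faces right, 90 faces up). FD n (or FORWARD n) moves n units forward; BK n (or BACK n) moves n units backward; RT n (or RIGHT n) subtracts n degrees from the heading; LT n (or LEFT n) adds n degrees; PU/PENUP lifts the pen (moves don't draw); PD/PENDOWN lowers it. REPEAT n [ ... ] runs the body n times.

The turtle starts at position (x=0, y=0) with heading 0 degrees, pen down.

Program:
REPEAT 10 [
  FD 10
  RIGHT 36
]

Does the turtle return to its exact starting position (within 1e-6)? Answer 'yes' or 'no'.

Executing turtle program step by step:
Start: pos=(0,0), heading=0, pen down
REPEAT 10 [
  -- iteration 1/10 --
  FD 10: (0,0) -> (10,0) [heading=0, draw]
  RT 36: heading 0 -> 324
  -- iteration 2/10 --
  FD 10: (10,0) -> (18.09,-5.878) [heading=324, draw]
  RT 36: heading 324 -> 288
  -- iteration 3/10 --
  FD 10: (18.09,-5.878) -> (21.18,-15.388) [heading=288, draw]
  RT 36: heading 288 -> 252
  -- iteration 4/10 --
  FD 10: (21.18,-15.388) -> (18.09,-24.899) [heading=252, draw]
  RT 36: heading 252 -> 216
  -- iteration 5/10 --
  FD 10: (18.09,-24.899) -> (10,-30.777) [heading=216, draw]
  RT 36: heading 216 -> 180
  -- iteration 6/10 --
  FD 10: (10,-30.777) -> (0,-30.777) [heading=180, draw]
  RT 36: heading 180 -> 144
  -- iteration 7/10 --
  FD 10: (0,-30.777) -> (-8.09,-24.899) [heading=144, draw]
  RT 36: heading 144 -> 108
  -- iteration 8/10 --
  FD 10: (-8.09,-24.899) -> (-11.18,-15.388) [heading=108, draw]
  RT 36: heading 108 -> 72
  -- iteration 9/10 --
  FD 10: (-11.18,-15.388) -> (-8.09,-5.878) [heading=72, draw]
  RT 36: heading 72 -> 36
  -- iteration 10/10 --
  FD 10: (-8.09,-5.878) -> (0,0) [heading=36, draw]
  RT 36: heading 36 -> 0
]
Final: pos=(0,0), heading=0, 10 segment(s) drawn

Start position: (0, 0)
Final position: (0, 0)
Distance = 0; < 1e-6 -> CLOSED

Answer: yes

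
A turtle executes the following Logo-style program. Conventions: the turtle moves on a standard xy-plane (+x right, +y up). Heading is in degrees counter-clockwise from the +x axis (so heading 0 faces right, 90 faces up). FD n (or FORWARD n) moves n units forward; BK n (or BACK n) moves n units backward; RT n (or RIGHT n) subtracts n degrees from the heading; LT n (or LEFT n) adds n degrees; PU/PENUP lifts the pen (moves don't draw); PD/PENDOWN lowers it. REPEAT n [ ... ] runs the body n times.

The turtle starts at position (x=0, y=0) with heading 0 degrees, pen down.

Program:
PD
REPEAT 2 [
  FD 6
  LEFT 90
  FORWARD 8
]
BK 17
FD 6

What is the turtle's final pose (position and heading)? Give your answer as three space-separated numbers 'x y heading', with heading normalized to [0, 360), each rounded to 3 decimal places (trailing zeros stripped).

Answer: 9 14 180

Derivation:
Executing turtle program step by step:
Start: pos=(0,0), heading=0, pen down
PD: pen down
REPEAT 2 [
  -- iteration 1/2 --
  FD 6: (0,0) -> (6,0) [heading=0, draw]
  LT 90: heading 0 -> 90
  FD 8: (6,0) -> (6,8) [heading=90, draw]
  -- iteration 2/2 --
  FD 6: (6,8) -> (6,14) [heading=90, draw]
  LT 90: heading 90 -> 180
  FD 8: (6,14) -> (-2,14) [heading=180, draw]
]
BK 17: (-2,14) -> (15,14) [heading=180, draw]
FD 6: (15,14) -> (9,14) [heading=180, draw]
Final: pos=(9,14), heading=180, 6 segment(s) drawn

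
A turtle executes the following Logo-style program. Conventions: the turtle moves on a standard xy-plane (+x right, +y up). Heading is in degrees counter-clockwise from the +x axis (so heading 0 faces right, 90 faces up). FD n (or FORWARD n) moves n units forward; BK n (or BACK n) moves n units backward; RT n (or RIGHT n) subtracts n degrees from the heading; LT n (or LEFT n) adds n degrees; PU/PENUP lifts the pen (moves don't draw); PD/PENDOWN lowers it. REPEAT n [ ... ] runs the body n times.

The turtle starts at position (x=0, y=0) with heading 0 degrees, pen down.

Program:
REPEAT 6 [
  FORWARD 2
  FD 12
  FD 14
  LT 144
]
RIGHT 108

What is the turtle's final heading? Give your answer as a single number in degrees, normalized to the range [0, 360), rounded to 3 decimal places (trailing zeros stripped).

Executing turtle program step by step:
Start: pos=(0,0), heading=0, pen down
REPEAT 6 [
  -- iteration 1/6 --
  FD 2: (0,0) -> (2,0) [heading=0, draw]
  FD 12: (2,0) -> (14,0) [heading=0, draw]
  FD 14: (14,0) -> (28,0) [heading=0, draw]
  LT 144: heading 0 -> 144
  -- iteration 2/6 --
  FD 2: (28,0) -> (26.382,1.176) [heading=144, draw]
  FD 12: (26.382,1.176) -> (16.674,8.229) [heading=144, draw]
  FD 14: (16.674,8.229) -> (5.348,16.458) [heading=144, draw]
  LT 144: heading 144 -> 288
  -- iteration 3/6 --
  FD 2: (5.348,16.458) -> (5.966,14.556) [heading=288, draw]
  FD 12: (5.966,14.556) -> (9.674,3.143) [heading=288, draw]
  FD 14: (9.674,3.143) -> (14,-10.172) [heading=288, draw]
  LT 144: heading 288 -> 72
  -- iteration 4/6 --
  FD 2: (14,-10.172) -> (14.618,-8.269) [heading=72, draw]
  FD 12: (14.618,-8.269) -> (18.326,3.143) [heading=72, draw]
  FD 14: (18.326,3.143) -> (22.652,16.458) [heading=72, draw]
  LT 144: heading 72 -> 216
  -- iteration 5/6 --
  FD 2: (22.652,16.458) -> (21.034,15.282) [heading=216, draw]
  FD 12: (21.034,15.282) -> (11.326,8.229) [heading=216, draw]
  FD 14: (11.326,8.229) -> (0,0) [heading=216, draw]
  LT 144: heading 216 -> 0
  -- iteration 6/6 --
  FD 2: (0,0) -> (2,0) [heading=0, draw]
  FD 12: (2,0) -> (14,0) [heading=0, draw]
  FD 14: (14,0) -> (28,0) [heading=0, draw]
  LT 144: heading 0 -> 144
]
RT 108: heading 144 -> 36
Final: pos=(28,0), heading=36, 18 segment(s) drawn

Answer: 36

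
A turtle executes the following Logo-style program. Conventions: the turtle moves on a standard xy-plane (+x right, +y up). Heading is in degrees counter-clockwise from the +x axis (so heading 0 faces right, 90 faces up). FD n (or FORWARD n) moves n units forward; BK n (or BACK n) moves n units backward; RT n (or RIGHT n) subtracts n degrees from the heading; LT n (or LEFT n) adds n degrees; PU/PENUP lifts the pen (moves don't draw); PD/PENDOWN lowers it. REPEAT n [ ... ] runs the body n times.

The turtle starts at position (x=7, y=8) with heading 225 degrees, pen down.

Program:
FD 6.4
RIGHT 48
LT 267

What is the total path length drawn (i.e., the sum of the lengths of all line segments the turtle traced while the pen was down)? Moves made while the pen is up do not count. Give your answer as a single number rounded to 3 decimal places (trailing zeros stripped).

Answer: 6.4

Derivation:
Executing turtle program step by step:
Start: pos=(7,8), heading=225, pen down
FD 6.4: (7,8) -> (2.475,3.475) [heading=225, draw]
RT 48: heading 225 -> 177
LT 267: heading 177 -> 84
Final: pos=(2.475,3.475), heading=84, 1 segment(s) drawn

Segment lengths:
  seg 1: (7,8) -> (2.475,3.475), length = 6.4
Total = 6.4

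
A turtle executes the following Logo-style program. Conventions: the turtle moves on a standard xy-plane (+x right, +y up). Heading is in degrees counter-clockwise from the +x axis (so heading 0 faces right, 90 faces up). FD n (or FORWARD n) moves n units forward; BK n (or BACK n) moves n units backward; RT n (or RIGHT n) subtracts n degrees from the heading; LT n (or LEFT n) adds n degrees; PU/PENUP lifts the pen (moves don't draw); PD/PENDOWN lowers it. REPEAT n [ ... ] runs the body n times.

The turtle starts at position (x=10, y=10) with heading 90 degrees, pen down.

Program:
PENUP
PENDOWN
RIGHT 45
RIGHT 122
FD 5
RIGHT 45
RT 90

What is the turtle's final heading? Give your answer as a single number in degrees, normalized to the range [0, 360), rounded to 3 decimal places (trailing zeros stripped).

Executing turtle program step by step:
Start: pos=(10,10), heading=90, pen down
PU: pen up
PD: pen down
RT 45: heading 90 -> 45
RT 122: heading 45 -> 283
FD 5: (10,10) -> (11.125,5.128) [heading=283, draw]
RT 45: heading 283 -> 238
RT 90: heading 238 -> 148
Final: pos=(11.125,5.128), heading=148, 1 segment(s) drawn

Answer: 148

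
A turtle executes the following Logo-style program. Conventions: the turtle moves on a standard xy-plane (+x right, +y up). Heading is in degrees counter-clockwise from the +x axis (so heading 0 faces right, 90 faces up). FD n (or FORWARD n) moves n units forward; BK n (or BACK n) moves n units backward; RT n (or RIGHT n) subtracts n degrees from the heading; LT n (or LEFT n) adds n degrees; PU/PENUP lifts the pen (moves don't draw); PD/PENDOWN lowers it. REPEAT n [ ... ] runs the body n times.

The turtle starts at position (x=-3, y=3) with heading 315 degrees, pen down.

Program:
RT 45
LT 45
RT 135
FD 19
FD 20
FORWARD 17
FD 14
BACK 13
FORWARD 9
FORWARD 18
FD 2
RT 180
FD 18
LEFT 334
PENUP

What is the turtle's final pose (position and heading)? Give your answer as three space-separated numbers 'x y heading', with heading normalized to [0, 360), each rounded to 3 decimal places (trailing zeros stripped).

Answer: -71 3 334

Derivation:
Executing turtle program step by step:
Start: pos=(-3,3), heading=315, pen down
RT 45: heading 315 -> 270
LT 45: heading 270 -> 315
RT 135: heading 315 -> 180
FD 19: (-3,3) -> (-22,3) [heading=180, draw]
FD 20: (-22,3) -> (-42,3) [heading=180, draw]
FD 17: (-42,3) -> (-59,3) [heading=180, draw]
FD 14: (-59,3) -> (-73,3) [heading=180, draw]
BK 13: (-73,3) -> (-60,3) [heading=180, draw]
FD 9: (-60,3) -> (-69,3) [heading=180, draw]
FD 18: (-69,3) -> (-87,3) [heading=180, draw]
FD 2: (-87,3) -> (-89,3) [heading=180, draw]
RT 180: heading 180 -> 0
FD 18: (-89,3) -> (-71,3) [heading=0, draw]
LT 334: heading 0 -> 334
PU: pen up
Final: pos=(-71,3), heading=334, 9 segment(s) drawn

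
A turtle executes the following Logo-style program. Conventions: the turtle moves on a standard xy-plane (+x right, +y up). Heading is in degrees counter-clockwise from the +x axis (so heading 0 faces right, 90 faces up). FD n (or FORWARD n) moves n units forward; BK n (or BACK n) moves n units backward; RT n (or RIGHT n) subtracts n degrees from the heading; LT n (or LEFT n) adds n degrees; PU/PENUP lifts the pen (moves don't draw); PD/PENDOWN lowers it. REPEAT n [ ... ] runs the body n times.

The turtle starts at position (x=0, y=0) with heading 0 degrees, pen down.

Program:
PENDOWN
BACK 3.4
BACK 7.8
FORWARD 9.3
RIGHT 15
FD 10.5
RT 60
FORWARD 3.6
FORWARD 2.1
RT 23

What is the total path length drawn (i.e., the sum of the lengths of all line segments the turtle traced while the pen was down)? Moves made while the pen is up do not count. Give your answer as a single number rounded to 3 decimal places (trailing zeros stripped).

Answer: 36.7

Derivation:
Executing turtle program step by step:
Start: pos=(0,0), heading=0, pen down
PD: pen down
BK 3.4: (0,0) -> (-3.4,0) [heading=0, draw]
BK 7.8: (-3.4,0) -> (-11.2,0) [heading=0, draw]
FD 9.3: (-11.2,0) -> (-1.9,0) [heading=0, draw]
RT 15: heading 0 -> 345
FD 10.5: (-1.9,0) -> (8.242,-2.718) [heading=345, draw]
RT 60: heading 345 -> 285
FD 3.6: (8.242,-2.718) -> (9.174,-6.195) [heading=285, draw]
FD 2.1: (9.174,-6.195) -> (9.717,-8.223) [heading=285, draw]
RT 23: heading 285 -> 262
Final: pos=(9.717,-8.223), heading=262, 6 segment(s) drawn

Segment lengths:
  seg 1: (0,0) -> (-3.4,0), length = 3.4
  seg 2: (-3.4,0) -> (-11.2,0), length = 7.8
  seg 3: (-11.2,0) -> (-1.9,0), length = 9.3
  seg 4: (-1.9,0) -> (8.242,-2.718), length = 10.5
  seg 5: (8.242,-2.718) -> (9.174,-6.195), length = 3.6
  seg 6: (9.174,-6.195) -> (9.717,-8.223), length = 2.1
Total = 36.7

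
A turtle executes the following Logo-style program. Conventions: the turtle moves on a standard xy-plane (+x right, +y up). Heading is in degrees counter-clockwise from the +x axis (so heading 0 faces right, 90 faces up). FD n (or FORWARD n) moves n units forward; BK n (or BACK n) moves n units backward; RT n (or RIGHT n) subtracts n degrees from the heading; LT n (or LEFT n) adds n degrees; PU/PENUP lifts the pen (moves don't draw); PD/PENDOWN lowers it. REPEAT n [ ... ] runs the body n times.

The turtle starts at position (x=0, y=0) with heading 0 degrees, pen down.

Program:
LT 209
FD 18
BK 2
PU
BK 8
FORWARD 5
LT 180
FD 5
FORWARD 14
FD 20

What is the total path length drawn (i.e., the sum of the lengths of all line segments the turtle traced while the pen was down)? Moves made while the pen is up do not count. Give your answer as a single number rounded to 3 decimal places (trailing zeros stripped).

Answer: 20

Derivation:
Executing turtle program step by step:
Start: pos=(0,0), heading=0, pen down
LT 209: heading 0 -> 209
FD 18: (0,0) -> (-15.743,-8.727) [heading=209, draw]
BK 2: (-15.743,-8.727) -> (-13.994,-7.757) [heading=209, draw]
PU: pen up
BK 8: (-13.994,-7.757) -> (-6.997,-3.878) [heading=209, move]
FD 5: (-6.997,-3.878) -> (-11.37,-6.303) [heading=209, move]
LT 180: heading 209 -> 29
FD 5: (-11.37,-6.303) -> (-6.997,-3.878) [heading=29, move]
FD 14: (-6.997,-3.878) -> (5.248,2.909) [heading=29, move]
FD 20: (5.248,2.909) -> (22.74,12.605) [heading=29, move]
Final: pos=(22.74,12.605), heading=29, 2 segment(s) drawn

Segment lengths:
  seg 1: (0,0) -> (-15.743,-8.727), length = 18
  seg 2: (-15.743,-8.727) -> (-13.994,-7.757), length = 2
Total = 20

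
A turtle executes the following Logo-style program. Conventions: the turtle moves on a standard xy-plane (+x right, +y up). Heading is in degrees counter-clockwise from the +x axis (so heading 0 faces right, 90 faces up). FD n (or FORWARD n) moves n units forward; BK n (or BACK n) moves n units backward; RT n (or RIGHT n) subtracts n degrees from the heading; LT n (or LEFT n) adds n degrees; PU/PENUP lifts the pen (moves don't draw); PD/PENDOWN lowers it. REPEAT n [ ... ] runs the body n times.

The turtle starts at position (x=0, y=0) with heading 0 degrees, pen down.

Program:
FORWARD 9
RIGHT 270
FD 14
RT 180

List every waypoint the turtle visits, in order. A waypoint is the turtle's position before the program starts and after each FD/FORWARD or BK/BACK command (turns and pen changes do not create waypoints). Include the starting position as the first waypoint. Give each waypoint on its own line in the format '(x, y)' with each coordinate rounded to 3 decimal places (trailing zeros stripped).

Executing turtle program step by step:
Start: pos=(0,0), heading=0, pen down
FD 9: (0,0) -> (9,0) [heading=0, draw]
RT 270: heading 0 -> 90
FD 14: (9,0) -> (9,14) [heading=90, draw]
RT 180: heading 90 -> 270
Final: pos=(9,14), heading=270, 2 segment(s) drawn
Waypoints (3 total):
(0, 0)
(9, 0)
(9, 14)

Answer: (0, 0)
(9, 0)
(9, 14)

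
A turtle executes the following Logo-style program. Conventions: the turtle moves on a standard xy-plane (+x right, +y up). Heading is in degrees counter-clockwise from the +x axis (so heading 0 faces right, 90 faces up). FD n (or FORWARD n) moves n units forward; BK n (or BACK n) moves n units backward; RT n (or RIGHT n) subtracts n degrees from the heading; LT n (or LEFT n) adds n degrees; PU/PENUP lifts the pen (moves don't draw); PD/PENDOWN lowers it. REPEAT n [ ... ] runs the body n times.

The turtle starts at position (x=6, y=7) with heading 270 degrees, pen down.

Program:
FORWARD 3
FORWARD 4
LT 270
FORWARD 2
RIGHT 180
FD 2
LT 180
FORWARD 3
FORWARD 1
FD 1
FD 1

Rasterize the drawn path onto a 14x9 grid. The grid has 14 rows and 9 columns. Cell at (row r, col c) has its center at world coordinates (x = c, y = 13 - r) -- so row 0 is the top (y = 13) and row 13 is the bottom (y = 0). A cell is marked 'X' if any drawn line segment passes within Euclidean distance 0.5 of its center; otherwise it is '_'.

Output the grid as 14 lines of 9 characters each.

Segment 0: (6,7) -> (6,4)
Segment 1: (6,4) -> (6,0)
Segment 2: (6,0) -> (4,0)
Segment 3: (4,0) -> (6,0)
Segment 4: (6,0) -> (3,0)
Segment 5: (3,0) -> (2,0)
Segment 6: (2,0) -> (1,0)
Segment 7: (1,0) -> (-0,0)

Answer: _________
_________
_________
_________
_________
_________
______X__
______X__
______X__
______X__
______X__
______X__
______X__
XXXXXXX__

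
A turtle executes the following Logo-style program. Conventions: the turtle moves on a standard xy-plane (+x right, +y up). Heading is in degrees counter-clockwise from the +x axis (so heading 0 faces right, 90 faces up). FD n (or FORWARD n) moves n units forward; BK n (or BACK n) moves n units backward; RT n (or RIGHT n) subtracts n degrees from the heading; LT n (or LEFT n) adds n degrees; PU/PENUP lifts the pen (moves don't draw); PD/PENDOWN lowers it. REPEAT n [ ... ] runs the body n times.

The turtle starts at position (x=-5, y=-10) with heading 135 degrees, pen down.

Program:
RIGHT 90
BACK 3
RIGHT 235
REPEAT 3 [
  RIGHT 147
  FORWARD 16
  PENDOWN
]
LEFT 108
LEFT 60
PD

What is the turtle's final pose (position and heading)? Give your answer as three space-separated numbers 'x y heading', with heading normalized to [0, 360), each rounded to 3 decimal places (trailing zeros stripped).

Answer: -1.061 -3.137 257

Derivation:
Executing turtle program step by step:
Start: pos=(-5,-10), heading=135, pen down
RT 90: heading 135 -> 45
BK 3: (-5,-10) -> (-7.121,-12.121) [heading=45, draw]
RT 235: heading 45 -> 170
REPEAT 3 [
  -- iteration 1/3 --
  RT 147: heading 170 -> 23
  FD 16: (-7.121,-12.121) -> (7.607,-5.87) [heading=23, draw]
  PD: pen down
  -- iteration 2/3 --
  RT 147: heading 23 -> 236
  FD 16: (7.607,-5.87) -> (-1.34,-19.134) [heading=236, draw]
  PD: pen down
  -- iteration 3/3 --
  RT 147: heading 236 -> 89
  FD 16: (-1.34,-19.134) -> (-1.061,-3.137) [heading=89, draw]
  PD: pen down
]
LT 108: heading 89 -> 197
LT 60: heading 197 -> 257
PD: pen down
Final: pos=(-1.061,-3.137), heading=257, 4 segment(s) drawn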